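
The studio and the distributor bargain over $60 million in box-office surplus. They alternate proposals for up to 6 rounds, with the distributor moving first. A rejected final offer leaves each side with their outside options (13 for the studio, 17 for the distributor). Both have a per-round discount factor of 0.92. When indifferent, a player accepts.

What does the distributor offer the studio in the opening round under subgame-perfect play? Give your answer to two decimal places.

36.49

Round 6 (the studio proposes): the distributor gets 17 if talks fail, so the studio offers 17 and keeps 43.
Round 5 (the distributor proposes): the studio can get 43 next round, worth 0.92 × 43 = 39.56 now, so the distributor offers 39.56, keeping 20.44.
Round 4 (the studio proposes): the distributor can get 20.44 next round, worth 0.92 × 20.44 = 18.8048 now. The studio offers 18.8048 and keeps 60 − 18.8048 = 41.1952.
Round 3 (the distributor proposes): the studio can get 41.1952 next round, worth 0.92 × 41.1952 = 37.899584 now; the distributor offers that and keeps 22.100416.
Round 2 (the studio proposes): the distributor can get 22.100416 next round, worth 0.92 × 22.100416 = 20.33238272 now, so the studio offers 20.33238272, keeping 39.66761728.
Round 1 (the distributor proposes): the studio can get 39.66761728 next round, worth 0.92 × 39.66761728 = 36.4942078976 now; the distributor offers that and keeps 23.5057921024.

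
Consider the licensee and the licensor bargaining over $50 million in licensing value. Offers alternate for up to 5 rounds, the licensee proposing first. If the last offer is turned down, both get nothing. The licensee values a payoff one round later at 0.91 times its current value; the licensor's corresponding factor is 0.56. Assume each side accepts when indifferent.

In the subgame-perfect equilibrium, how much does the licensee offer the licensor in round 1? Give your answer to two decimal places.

3.80

Solve by backward induction from round 5.
Round 5 (the licensee proposes): rejection yields 0 for the licensor; the licensee offers 0 and keeps 50.
Round 4 (the licensor proposes): the licensee can get 50 next round, worth 0.91 × 50 = 45.5 now, so the licensor offers 45.5, keeping 4.5.
Round 3 (the licensee proposes): the licensor can get 4.5 next round, worth 0.56 × 4.5 = 2.52 now; the licensee offers that and keeps 47.48.
Round 2 (the licensor proposes): the licensee can get 47.48 next round, worth 0.91 × 47.48 = 43.2068 now, so the licensor offers 43.2068, keeping 6.7932.
Round 1 (the licensee proposes): the licensor can get 6.7932 next round, worth 0.56 × 6.7932 = 3.804192 now. The licensee offers 3.804192 and keeps 50 − 3.804192 = 46.195808.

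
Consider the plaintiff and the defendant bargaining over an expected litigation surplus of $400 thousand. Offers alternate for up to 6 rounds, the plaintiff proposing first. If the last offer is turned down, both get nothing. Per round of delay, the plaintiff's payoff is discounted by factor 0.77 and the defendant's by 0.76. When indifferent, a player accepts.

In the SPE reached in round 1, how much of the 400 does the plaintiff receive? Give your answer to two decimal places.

By backward induction:
Round 6 (the defendant proposes): rejection yields 0 for the plaintiff; the defendant offers 0 and keeps 400.
Round 5 (the plaintiff proposes): the defendant can get 400 next round, worth 0.76 × 400 = 304 now; the plaintiff offers that and keeps 96.
Round 4 (the defendant proposes): the plaintiff can get 96 next round, worth 0.77 × 96 = 73.92 now, so the defendant offers 73.92, keeping 326.08.
Round 3 (the plaintiff proposes): the defendant can get 326.08 next round, worth 0.76 × 326.08 = 247.8208 now; the plaintiff offers that and keeps 152.1792.
Round 2 (the defendant proposes): the plaintiff can get 152.1792 next round, worth 0.77 × 152.1792 = 117.177984 now, so the defendant offers 117.177984, keeping 282.822016.
Round 1 (the plaintiff proposes): the defendant can get 282.822016 next round, worth 0.76 × 282.822016 = 214.94473216 now, so the plaintiff offers 214.94473216, keeping 185.05526784.

185.06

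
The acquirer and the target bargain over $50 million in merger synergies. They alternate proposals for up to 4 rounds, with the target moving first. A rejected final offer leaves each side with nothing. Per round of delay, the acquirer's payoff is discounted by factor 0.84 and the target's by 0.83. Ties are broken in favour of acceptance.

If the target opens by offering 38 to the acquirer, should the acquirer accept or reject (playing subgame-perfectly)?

Accept

Round 4 (the acquirer proposes): rejection yields 0 for the target; the acquirer offers 0 and keeps 50.
Round 3 (the target proposes): the acquirer can get 50 next round, worth 0.84 × 50 = 42 now; the target offers that and keeps 8.
Round 2 (the acquirer proposes): the target can get 8 next round, worth 0.83 × 8 = 6.64 now; the acquirer offers that and keeps 43.36.
So by rejecting in round 1, the acquirer gets 43.36 next round, worth 0.84 × 43.36 = 36.4224 now.
Offer 38 ≥ 36.4224, so the acquirer accepts.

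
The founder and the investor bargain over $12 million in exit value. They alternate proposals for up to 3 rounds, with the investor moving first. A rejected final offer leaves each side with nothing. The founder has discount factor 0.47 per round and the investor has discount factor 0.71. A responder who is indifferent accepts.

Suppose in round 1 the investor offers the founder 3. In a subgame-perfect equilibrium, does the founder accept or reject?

Round 3 (the investor proposes): the founder will accept anything ≥ 0, so the investor offers 0 and keeps 12.
Round 2 (the founder proposes): the investor can get 12 next round, worth 0.71 × 12 = 8.52 now. The founder offers 8.52 and keeps 12 − 8.52 = 3.48.
So by rejecting in round 1, the founder gets 3.48 next round, worth 0.47 × 3.48 = 1.6356 now.
Offer 3 ≥ 1.6356, so the founder accepts.

Accept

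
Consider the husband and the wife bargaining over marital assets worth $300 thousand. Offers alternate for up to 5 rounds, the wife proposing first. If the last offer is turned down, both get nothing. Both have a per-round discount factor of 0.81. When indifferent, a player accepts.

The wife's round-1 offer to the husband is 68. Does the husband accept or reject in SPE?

Reject

Work out the husband's continuation value if the offer is rejected.
Round 5 (the wife proposes): rejection yields 0 for the husband; the wife offers 0 and keeps 300.
Round 4 (the husband proposes): the wife can get 300 next round, worth 0.81 × 300 = 243 now; the husband offers that and keeps 57.
Round 3 (the wife proposes): the husband can get 57 next round, worth 0.81 × 57 = 46.17 now; the wife offers that and keeps 253.83.
Round 2 (the husband proposes): the wife can get 253.83 next round, worth 0.81 × 253.83 = 205.6023 now. The husband offers 205.6023 and keeps 300 − 205.6023 = 94.3977.
So by rejecting in round 1, the husband gets 94.3977 next round, worth 0.81 × 94.3977 = 76.462137 now.
Offer 68 < 76.462137, so the husband rejects.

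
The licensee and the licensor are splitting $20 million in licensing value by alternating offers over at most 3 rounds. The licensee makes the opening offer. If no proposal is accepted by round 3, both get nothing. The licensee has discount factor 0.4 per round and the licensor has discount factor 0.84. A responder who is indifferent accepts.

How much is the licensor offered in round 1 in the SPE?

10.08

By backward induction:
Round 3 (the licensee proposes): rejection yields 0 for the licensor; the licensee offers 0 and keeps 20.
Round 2 (the licensor proposes): the licensee can get 20 next round, worth 0.4 × 20 = 8 now. The licensor offers 8 and keeps 20 − 8 = 12.
Round 1 (the licensee proposes): the licensor can get 12 next round, worth 0.84 × 12 = 10.08 now; the licensee offers that and keeps 9.92.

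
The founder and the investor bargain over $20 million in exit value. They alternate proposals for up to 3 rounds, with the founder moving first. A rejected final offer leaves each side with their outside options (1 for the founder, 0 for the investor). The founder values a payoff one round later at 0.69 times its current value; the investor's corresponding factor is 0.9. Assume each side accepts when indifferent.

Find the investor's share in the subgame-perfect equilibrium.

Solve by backward induction from round 3.
Round 3 (the founder proposes): rejection yields 0 for the investor; the founder offers 0 and keeps 20.
Round 2 (the investor proposes): the founder can get 20 next round, worth 0.69 × 20 = 13.8 now; the investor offers that and keeps 6.2.
Round 1 (the founder proposes): the investor can get 6.2 next round, worth 0.9 × 6.2 = 5.58 now, so the founder offers 5.58, keeping 14.42.

5.58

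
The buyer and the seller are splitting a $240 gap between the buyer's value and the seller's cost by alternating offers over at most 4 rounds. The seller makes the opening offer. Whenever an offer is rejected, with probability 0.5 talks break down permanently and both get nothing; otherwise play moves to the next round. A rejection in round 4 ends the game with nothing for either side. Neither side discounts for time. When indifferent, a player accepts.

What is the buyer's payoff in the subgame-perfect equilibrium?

Round 4 (the buyer proposes): the seller will accept anything ≥ 0, so the buyer offers 0 and keeps 240.
Round 3 (the seller proposes): rejecting gives the buyer an expected 0.5 × 240 = 120. The seller offers 120 and keeps 240 − 120 = 120.
Round 2 (the buyer proposes): rejecting gives the seller an expected 0.5 × 120 = 60; the buyer offers that and keeps 180.
Round 1 (the seller proposes): rejecting gives the buyer an expected 0.5 × 180 = 90, so the seller offers 90, keeping 150.

90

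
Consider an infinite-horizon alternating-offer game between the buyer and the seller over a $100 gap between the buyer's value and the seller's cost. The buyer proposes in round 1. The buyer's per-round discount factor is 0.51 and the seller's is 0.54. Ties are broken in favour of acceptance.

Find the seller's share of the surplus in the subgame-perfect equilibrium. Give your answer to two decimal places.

36.52

When the buyer proposes, the seller accepts any offer worth at least 0.54 times what the seller would get by proposing next round; and vice versa.
This gives x = 100 − 0.54y and y = 100 − 0.51x, where x and y are each side's share when it proposes.
Hence (1 − 0.54·0.51)x = 100(1 − 0.54), i.e. 0.7246·x = 46.
x ≈ 63.4833; the seller's share is 100 − x ≈ 36.5167.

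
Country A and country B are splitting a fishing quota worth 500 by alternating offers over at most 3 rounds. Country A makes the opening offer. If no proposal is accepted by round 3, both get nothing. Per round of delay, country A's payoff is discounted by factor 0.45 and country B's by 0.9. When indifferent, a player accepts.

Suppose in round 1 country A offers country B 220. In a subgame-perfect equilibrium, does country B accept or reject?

Work out country B's continuation value if the offer is rejected.
Round 3 (country A proposes): rejection yields 0 for country B; country A offers 0 and keeps 500.
Round 2 (country B proposes): country A can get 500 next round, worth 0.45 × 500 = 225 now. Country B offers 225 and keeps 500 − 225 = 275.
So by rejecting in round 1, country B gets 275 next round, worth 0.9 × 275 = 247.5 now.
Offer 220 < 247.5, so country B rejects.

Reject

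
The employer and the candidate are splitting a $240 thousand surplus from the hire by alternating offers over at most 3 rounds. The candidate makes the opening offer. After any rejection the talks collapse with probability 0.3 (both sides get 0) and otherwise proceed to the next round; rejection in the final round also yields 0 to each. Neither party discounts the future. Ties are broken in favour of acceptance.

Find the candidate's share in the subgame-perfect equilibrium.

Round 3 (the candidate proposes): rejection yields 0 for the employer; the candidate offers 0 and keeps 240.
Round 2 (the employer proposes): rejecting gives the candidate an expected 0.7 × 240 = 168; the employer offers that and keeps 72.
Round 1 (the candidate proposes): rejecting gives the employer an expected 0.7 × 72 = 50.4; the candidate offers that and keeps 189.6.

189.6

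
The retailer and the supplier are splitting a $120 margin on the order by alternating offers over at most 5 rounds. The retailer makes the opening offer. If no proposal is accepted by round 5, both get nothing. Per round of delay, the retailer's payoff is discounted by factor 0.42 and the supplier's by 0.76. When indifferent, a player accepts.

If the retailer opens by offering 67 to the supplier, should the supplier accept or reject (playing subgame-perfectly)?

Round 5 (the retailer proposes): the supplier will accept anything ≥ 0, so the retailer offers 0 and keeps 120.
Round 4 (the supplier proposes): the retailer can get 120 next round, worth 0.42 × 120 = 50.4 now; the supplier offers that and keeps 69.6.
Round 3 (the retailer proposes): the supplier can get 69.6 next round, worth 0.76 × 69.6 = 52.896 now; the retailer offers that and keeps 67.104.
Round 2 (the supplier proposes): the retailer can get 67.104 next round, worth 0.42 × 67.104 = 28.18368 now. The supplier offers 28.18368 and keeps 120 − 28.18368 = 91.81632.
So by rejecting in round 1, the supplier gets 91.81632 next round, worth 0.76 × 91.81632 = 69.7804032 now.
Offer 67 < 69.7804032, so the supplier rejects.

Reject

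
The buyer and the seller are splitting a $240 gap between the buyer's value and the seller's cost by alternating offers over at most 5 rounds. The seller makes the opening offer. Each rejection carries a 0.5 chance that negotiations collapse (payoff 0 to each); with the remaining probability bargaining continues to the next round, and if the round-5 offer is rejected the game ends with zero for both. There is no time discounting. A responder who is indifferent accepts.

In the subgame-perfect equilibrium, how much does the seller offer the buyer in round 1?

75

By backward induction:
Round 5 (the seller proposes): the buyer will accept anything ≥ 0, so the seller offers 0 and keeps 240.
Round 4 (the buyer proposes): rejecting gives the seller an expected 0.5 × 240 = 120, so the buyer offers 120, keeping 120.
Round 3 (the seller proposes): rejecting gives the buyer an expected 0.5 × 120 = 60. The seller offers 60 and keeps 240 − 60 = 180.
Round 2 (the buyer proposes): rejecting gives the seller an expected 0.5 × 180 = 90; the buyer offers that and keeps 150.
Round 1 (the seller proposes): rejecting gives the buyer an expected 0.5 × 150 = 75; the seller offers that and keeps 165.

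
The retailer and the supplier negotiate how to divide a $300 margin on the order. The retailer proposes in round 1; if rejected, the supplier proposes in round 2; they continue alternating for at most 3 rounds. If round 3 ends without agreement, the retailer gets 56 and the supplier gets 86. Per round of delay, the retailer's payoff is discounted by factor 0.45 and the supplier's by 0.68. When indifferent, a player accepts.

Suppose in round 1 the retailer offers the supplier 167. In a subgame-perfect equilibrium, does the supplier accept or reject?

Work out the supplier's continuation value if the offer is rejected.
Round 3 (the retailer proposes): the supplier gets 86 if talks fail, so the retailer offers 86 and keeps 214.
Round 2 (the supplier proposes): the retailer can get 214 next round, worth 0.45 × 214 = 96.3 now, so the supplier offers 96.3, keeping 203.7.
So by rejecting in round 1, the supplier gets 203.7 next round, worth 0.68 × 203.7 = 138.516 now.
Offer 167 ≥ 138.516, so the supplier accepts.

Accept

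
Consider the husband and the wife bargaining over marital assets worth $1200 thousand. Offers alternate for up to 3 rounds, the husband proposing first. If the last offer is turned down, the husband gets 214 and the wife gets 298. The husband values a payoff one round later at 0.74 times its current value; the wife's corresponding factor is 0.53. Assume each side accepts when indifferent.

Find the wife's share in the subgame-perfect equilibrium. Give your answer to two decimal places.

282.24

Round 3 (the husband proposes): the wife gets 298 if talks fail, so the husband offers 298 and keeps 902.
Round 2 (the wife proposes): the husband can get 902 next round, worth 0.74 × 902 = 667.48 now. The wife offers 667.48 and keeps 1200 − 667.48 = 532.52.
Round 1 (the husband proposes): the wife can get 532.52 next round, worth 0.53 × 532.52 = 282.2356 now, so the husband offers 282.2356, keeping 917.7644.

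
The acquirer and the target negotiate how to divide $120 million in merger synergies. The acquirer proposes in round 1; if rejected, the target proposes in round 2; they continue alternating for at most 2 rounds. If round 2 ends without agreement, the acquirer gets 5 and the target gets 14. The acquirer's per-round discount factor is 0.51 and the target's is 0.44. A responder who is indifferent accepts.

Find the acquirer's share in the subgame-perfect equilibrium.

69.4

Solve by backward induction from round 2.
Round 2 (the target proposes): the acquirer gets 5 if talks fail, so the target offers 5 and keeps 115.
Round 1 (the acquirer proposes): the target can get 115 next round, worth 0.44 × 115 = 50.6 now. The acquirer offers 50.6 and keeps 120 − 50.6 = 69.4.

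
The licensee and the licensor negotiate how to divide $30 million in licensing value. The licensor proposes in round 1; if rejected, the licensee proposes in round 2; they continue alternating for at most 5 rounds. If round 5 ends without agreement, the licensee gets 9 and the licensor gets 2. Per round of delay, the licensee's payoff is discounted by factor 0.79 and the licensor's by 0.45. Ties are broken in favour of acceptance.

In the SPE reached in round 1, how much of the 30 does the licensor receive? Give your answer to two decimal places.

Round 5 (the licensor proposes): the licensee gets 9 if talks fail, so the licensor offers 9 and keeps 21.
Round 4 (the licensee proposes): the licensor can get 21 next round, worth 0.45 × 21 = 9.45 now. The licensee offers 9.45 and keeps 30 − 9.45 = 20.55.
Round 3 (the licensor proposes): the licensee can get 20.55 next round, worth 0.79 × 20.55 = 16.2345 now; the licensor offers that and keeps 13.7655.
Round 2 (the licensee proposes): the licensor can get 13.7655 next round, worth 0.45 × 13.7655 = 6.194475 now; the licensee offers that and keeps 23.805525.
Round 1 (the licensor proposes): the licensee can get 23.805525 next round, worth 0.79 × 23.805525 = 18.80636475 now, so the licensor offers 18.80636475, keeping 11.19363525.

11.19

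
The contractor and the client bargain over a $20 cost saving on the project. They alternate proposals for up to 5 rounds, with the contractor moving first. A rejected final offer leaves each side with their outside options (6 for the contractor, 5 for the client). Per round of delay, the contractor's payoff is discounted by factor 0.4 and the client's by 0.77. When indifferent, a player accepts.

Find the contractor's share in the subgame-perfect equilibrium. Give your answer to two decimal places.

Round 5 (the contractor proposes): the client gets 5 if talks fail, so the contractor offers 5 and keeps 15.
Round 4 (the client proposes): the contractor can get 15 next round, worth 0.4 × 15 = 6 now; the client offers that and keeps 14.
Round 3 (the contractor proposes): the client can get 14 next round, worth 0.77 × 14 = 10.78 now; the contractor offers that and keeps 9.22.
Round 2 (the client proposes): the contractor can get 9.22 next round, worth 0.4 × 9.22 = 3.688 now; the client offers that and keeps 16.312.
Round 1 (the contractor proposes): the client can get 16.312 next round, worth 0.77 × 16.312 = 12.56024 now, so the contractor offers 12.56024, keeping 7.43976.

7.44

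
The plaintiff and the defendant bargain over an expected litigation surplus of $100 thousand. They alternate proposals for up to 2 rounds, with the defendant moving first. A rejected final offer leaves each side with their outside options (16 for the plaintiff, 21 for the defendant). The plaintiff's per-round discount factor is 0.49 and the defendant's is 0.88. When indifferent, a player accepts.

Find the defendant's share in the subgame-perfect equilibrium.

61.29

Round 2 (the plaintiff proposes): the defendant gets 21 if talks fail, so the plaintiff offers 21 and keeps 79.
Round 1 (the defendant proposes): the plaintiff can get 79 next round, worth 0.49 × 79 = 38.71 now, so the defendant offers 38.71, keeping 61.29.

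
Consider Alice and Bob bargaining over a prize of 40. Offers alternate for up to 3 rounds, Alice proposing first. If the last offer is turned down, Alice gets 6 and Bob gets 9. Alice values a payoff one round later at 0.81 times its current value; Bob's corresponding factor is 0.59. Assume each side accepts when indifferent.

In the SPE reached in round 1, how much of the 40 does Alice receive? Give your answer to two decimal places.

Round 3 (Alice proposes): Bob gets 9 if talks fail, so Alice offers 9 and keeps 31.
Round 2 (Bob proposes): Alice can get 31 next round, worth 0.81 × 31 = 25.11 now, so Bob offers 25.11, keeping 14.89.
Round 1 (Alice proposes): Bob can get 14.89 next round, worth 0.59 × 14.89 = 8.7851 now; Alice offers that and keeps 31.2149.

31.21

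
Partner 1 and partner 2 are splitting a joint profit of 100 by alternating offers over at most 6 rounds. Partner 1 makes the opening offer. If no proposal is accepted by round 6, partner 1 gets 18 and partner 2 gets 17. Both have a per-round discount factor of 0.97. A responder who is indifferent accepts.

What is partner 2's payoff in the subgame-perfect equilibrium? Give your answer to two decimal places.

76.06

By backward induction:
Round 6 (partner 2 proposes): partner 1 gets 18 if talks fail, so partner 2 offers 18 and keeps 82.
Round 5 (partner 1 proposes): partner 2 can get 82 next round, worth 0.97 × 82 = 79.54 now; partner 1 offers that and keeps 20.46.
Round 4 (partner 2 proposes): partner 1 can get 20.46 next round, worth 0.97 × 20.46 = 19.8462 now. Partner 2 offers 19.8462 and keeps 100 − 19.8462 = 80.1538.
Round 3 (partner 1 proposes): partner 2 can get 80.1538 next round, worth 0.97 × 80.1538 = 77.749186 now; partner 1 offers that and keeps 22.250814.
Round 2 (partner 2 proposes): partner 1 can get 22.250814 next round, worth 0.97 × 22.250814 = 21.58328958 now. Partner 2 offers 21.58328958 and keeps 100 − 21.58328958 = 78.41671042.
Round 1 (partner 1 proposes): partner 2 can get 78.41671042 next round, worth 0.97 × 78.41671042 = 76.0642091074 now; partner 1 offers that and keeps 23.9357908926.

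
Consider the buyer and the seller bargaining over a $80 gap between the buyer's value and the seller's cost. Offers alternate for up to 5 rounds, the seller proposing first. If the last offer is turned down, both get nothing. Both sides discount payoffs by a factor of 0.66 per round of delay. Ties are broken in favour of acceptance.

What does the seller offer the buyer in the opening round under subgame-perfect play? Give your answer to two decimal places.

Work backward from the last round.
Round 5 (the seller proposes): rejection yields 0 for the buyer; the seller offers 0 and keeps 80.
Round 4 (the buyer proposes): the seller can get 80 next round, worth 0.66 × 80 = 52.8 now; the buyer offers that and keeps 27.2.
Round 3 (the seller proposes): the buyer can get 27.2 next round, worth 0.66 × 27.2 = 17.952 now. The seller offers 17.952 and keeps 80 − 17.952 = 62.048.
Round 2 (the buyer proposes): the seller can get 62.048 next round, worth 0.66 × 62.048 = 40.95168 now; the buyer offers that and keeps 39.04832.
Round 1 (the seller proposes): the buyer can get 39.04832 next round, worth 0.66 × 39.04832 = 25.7718912 now, so the seller offers 25.7718912, keeping 54.2281088.

25.77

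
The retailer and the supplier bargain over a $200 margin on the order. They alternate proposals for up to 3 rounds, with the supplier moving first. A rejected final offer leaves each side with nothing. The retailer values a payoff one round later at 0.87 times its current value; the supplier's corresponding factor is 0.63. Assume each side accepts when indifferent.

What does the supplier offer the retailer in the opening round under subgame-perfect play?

64.38

Round 3 (the supplier proposes): rejection yields 0 for the retailer; the supplier offers 0 and keeps 200.
Round 2 (the retailer proposes): the supplier can get 200 next round, worth 0.63 × 200 = 126 now, so the retailer offers 126, keeping 74.
Round 1 (the supplier proposes): the retailer can get 74 next round, worth 0.87 × 74 = 64.38 now. The supplier offers 64.38 and keeps 200 − 64.38 = 135.62.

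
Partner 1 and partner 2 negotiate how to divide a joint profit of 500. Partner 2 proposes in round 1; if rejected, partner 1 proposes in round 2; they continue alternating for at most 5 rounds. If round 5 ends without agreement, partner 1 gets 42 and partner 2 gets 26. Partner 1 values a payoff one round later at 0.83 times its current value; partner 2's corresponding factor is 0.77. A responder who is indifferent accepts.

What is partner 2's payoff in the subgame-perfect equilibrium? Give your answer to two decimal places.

Round 5 (partner 2 proposes): partner 1 gets 42 if talks fail, so partner 2 offers 42 and keeps 458.
Round 4 (partner 1 proposes): partner 2 can get 458 next round, worth 0.77 × 458 = 352.66 now, so partner 1 offers 352.66, keeping 147.34.
Round 3 (partner 2 proposes): partner 1 can get 147.34 next round, worth 0.83 × 147.34 = 122.2922 now. Partner 2 offers 122.2922 and keeps 500 − 122.2922 = 377.7078.
Round 2 (partner 1 proposes): partner 2 can get 377.7078 next round, worth 0.77 × 377.7078 = 290.835006 now. Partner 1 offers 290.835006 and keeps 500 − 290.835006 = 209.164994.
Round 1 (partner 2 proposes): partner 1 can get 209.164994 next round, worth 0.83 × 209.164994 = 173.60694502 now; partner 2 offers that and keeps 326.39305498.

326.39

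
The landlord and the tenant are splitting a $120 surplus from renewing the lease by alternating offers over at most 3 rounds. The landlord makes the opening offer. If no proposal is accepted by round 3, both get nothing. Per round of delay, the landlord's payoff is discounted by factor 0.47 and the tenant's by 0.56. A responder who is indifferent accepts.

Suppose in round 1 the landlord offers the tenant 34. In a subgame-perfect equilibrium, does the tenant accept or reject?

Reject

Round 3 (the landlord proposes): rejection yields 0 for the tenant; the landlord offers 0 and keeps 120.
Round 2 (the tenant proposes): the landlord can get 120 next round, worth 0.47 × 120 = 56.4 now, so the tenant offers 56.4, keeping 63.6.
So by rejecting in round 1, the tenant gets 63.6 next round, worth 0.56 × 63.6 = 35.616 now.
Offer 34 < 35.616, so the tenant rejects.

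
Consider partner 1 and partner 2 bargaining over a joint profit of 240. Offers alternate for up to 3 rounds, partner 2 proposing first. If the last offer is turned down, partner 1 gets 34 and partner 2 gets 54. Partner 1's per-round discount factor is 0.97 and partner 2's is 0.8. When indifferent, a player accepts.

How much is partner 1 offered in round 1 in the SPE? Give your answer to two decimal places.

72.94

Round 3 (partner 2 proposes): partner 1 gets 34 if talks fail, so partner 2 offers 34 and keeps 206.
Round 2 (partner 1 proposes): partner 2 can get 206 next round, worth 0.8 × 206 = 164.8 now, so partner 1 offers 164.8, keeping 75.2.
Round 1 (partner 2 proposes): partner 1 can get 75.2 next round, worth 0.97 × 75.2 = 72.944 now, so partner 2 offers 72.944, keeping 167.056.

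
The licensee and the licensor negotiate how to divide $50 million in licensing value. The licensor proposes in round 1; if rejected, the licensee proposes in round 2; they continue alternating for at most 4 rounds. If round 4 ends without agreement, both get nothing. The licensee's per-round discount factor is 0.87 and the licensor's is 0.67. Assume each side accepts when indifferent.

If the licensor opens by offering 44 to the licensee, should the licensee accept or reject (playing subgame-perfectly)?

Accept

Round 4 (the licensee proposes): the licensor will accept anything ≥ 0, so the licensee offers 0 and keeps 50.
Round 3 (the licensor proposes): the licensee can get 50 next round, worth 0.87 × 50 = 43.5 now. The licensor offers 43.5 and keeps 50 − 43.5 = 6.5.
Round 2 (the licensee proposes): the licensor can get 6.5 next round, worth 0.67 × 6.5 = 4.355 now, so the licensee offers 4.355, keeping 45.645.
So by rejecting in round 1, the licensee gets 45.645 next round, worth 0.87 × 45.645 = 39.71115 now.
Offer 44 ≥ 39.71115, so the licensee accepts.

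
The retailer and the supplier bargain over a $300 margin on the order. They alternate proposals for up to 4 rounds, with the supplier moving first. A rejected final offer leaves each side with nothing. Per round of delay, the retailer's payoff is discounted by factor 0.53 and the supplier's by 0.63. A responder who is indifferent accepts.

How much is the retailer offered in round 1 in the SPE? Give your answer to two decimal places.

Round 4 (the retailer proposes): rejection yields 0 for the supplier; the retailer offers 0 and keeps 300.
Round 3 (the supplier proposes): the retailer can get 300 next round, worth 0.53 × 300 = 159 now, so the supplier offers 159, keeping 141.
Round 2 (the retailer proposes): the supplier can get 141 next round, worth 0.63 × 141 = 88.83 now, so the retailer offers 88.83, keeping 211.17.
Round 1 (the supplier proposes): the retailer can get 211.17 next round, worth 0.53 × 211.17 = 111.9201 now. The supplier offers 111.9201 and keeps 300 − 111.9201 = 188.0799.

111.92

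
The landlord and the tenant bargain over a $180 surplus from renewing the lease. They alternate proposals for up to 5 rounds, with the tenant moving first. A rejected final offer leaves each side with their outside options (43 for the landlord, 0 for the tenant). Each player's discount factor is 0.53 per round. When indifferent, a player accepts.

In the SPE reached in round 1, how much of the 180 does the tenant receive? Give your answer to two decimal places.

By backward induction:
Round 5 (the tenant proposes): the landlord gets 43 if talks fail, so the tenant offers 43 and keeps 137.
Round 4 (the landlord proposes): the tenant can get 137 next round, worth 0.53 × 137 = 72.61 now. The landlord offers 72.61 and keeps 180 − 72.61 = 107.39.
Round 3 (the tenant proposes): the landlord can get 107.39 next round, worth 0.53 × 107.39 = 56.9167 now. The tenant offers 56.9167 and keeps 180 − 56.9167 = 123.0833.
Round 2 (the landlord proposes): the tenant can get 123.0833 next round, worth 0.53 × 123.0833 = 65.234149 now, so the landlord offers 65.234149, keeping 114.765851.
Round 1 (the tenant proposes): the landlord can get 114.765851 next round, worth 0.53 × 114.765851 = 60.82590103 now, so the tenant offers 60.82590103, keeping 119.17409897.

119.17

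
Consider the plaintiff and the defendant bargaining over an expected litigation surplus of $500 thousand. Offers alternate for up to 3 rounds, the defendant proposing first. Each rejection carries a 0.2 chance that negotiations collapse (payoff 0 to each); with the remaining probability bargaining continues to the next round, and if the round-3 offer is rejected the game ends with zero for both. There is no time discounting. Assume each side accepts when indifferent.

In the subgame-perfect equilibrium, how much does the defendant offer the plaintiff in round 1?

Round 3 (the defendant proposes): the plaintiff will accept anything ≥ 0, so the defendant offers 0 and keeps 500.
Round 2 (the plaintiff proposes): rejecting gives the defendant an expected 0.8 × 500 = 400. The plaintiff offers 400 and keeps 500 − 400 = 100.
Round 1 (the defendant proposes): rejecting gives the plaintiff an expected 0.8 × 100 = 80, so the defendant offers 80, keeping 420.

80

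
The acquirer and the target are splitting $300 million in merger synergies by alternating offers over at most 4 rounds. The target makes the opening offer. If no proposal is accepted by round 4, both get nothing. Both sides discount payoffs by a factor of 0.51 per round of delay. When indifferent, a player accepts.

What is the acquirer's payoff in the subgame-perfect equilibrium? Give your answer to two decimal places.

114.77

Round 4 (the acquirer proposes): rejection yields 0 for the target; the acquirer offers 0 and keeps 300.
Round 3 (the target proposes): the acquirer can get 300 next round, worth 0.51 × 300 = 153 now. The target offers 153 and keeps 300 − 153 = 147.
Round 2 (the acquirer proposes): the target can get 147 next round, worth 0.51 × 147 = 74.97 now. The acquirer offers 74.97 and keeps 300 − 74.97 = 225.03.
Round 1 (the target proposes): the acquirer can get 225.03 next round, worth 0.51 × 225.03 = 114.7653 now, so the target offers 114.7653, keeping 185.2347.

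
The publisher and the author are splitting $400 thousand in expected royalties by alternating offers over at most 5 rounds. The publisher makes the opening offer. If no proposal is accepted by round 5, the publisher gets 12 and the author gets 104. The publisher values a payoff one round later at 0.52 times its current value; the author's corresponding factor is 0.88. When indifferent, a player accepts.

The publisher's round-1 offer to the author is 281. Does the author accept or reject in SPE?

Accept

Round 5 (the publisher proposes): the author gets 104 if talks fail, so the publisher offers 104 and keeps 296.
Round 4 (the author proposes): the publisher can get 296 next round, worth 0.52 × 296 = 153.92 now, so the author offers 153.92, keeping 246.08.
Round 3 (the publisher proposes): the author can get 246.08 next round, worth 0.88 × 246.08 = 216.5504 now, so the publisher offers 216.5504, keeping 183.4496.
Round 2 (the author proposes): the publisher can get 183.4496 next round, worth 0.52 × 183.4496 = 95.393792 now. The author offers 95.393792 and keeps 400 − 95.393792 = 304.606208.
So by rejecting in round 1, the author gets 304.606208 next round, worth 0.88 × 304.606208 = 268.05346304 now.
Offer 281 ≥ 268.05346304, so the author accepts.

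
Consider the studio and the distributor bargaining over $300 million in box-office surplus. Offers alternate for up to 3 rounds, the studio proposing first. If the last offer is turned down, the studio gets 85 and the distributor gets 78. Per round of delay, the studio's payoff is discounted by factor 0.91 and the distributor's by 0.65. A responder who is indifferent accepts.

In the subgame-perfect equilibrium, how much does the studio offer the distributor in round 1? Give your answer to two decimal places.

63.69

Work backward from the last round.
Round 3 (the studio proposes): the distributor gets 78 if talks fail, so the studio offers 78 and keeps 222.
Round 2 (the distributor proposes): the studio can get 222 next round, worth 0.91 × 222 = 202.02 now, so the distributor offers 202.02, keeping 97.98.
Round 1 (the studio proposes): the distributor can get 97.98 next round, worth 0.65 × 97.98 = 63.687 now, so the studio offers 63.687, keeping 236.313.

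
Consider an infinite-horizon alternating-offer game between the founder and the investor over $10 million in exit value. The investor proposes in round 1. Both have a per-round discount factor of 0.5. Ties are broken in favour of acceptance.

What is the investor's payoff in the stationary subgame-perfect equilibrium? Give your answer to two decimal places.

In a stationary SPE each proposer offers the other exactly their discounted continuation value.
If the investor keeps x when proposing and the founder keeps y when proposing, then x = 10 − 0.5y and y = 10 − 0.5x.
Solving: x = 10(1 − 0.5) / (1 − 0.5·0.5) = 5 / 0.75 ≈ 6.6667.
The founder gets 10 − 6.6667 ≈ 3.3333.

6.67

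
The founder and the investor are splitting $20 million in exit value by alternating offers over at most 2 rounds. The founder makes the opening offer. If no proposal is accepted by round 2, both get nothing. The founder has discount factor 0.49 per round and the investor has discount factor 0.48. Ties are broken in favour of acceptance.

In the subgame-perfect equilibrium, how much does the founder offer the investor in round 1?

9.6

Solve by backward induction from round 2.
Round 2 (the investor proposes): the founder will accept anything ≥ 0, so the investor offers 0 and keeps 20.
Round 1 (the founder proposes): the investor can get 20 next round, worth 0.48 × 20 = 9.6 now. The founder offers 9.6 and keeps 20 − 9.6 = 10.4.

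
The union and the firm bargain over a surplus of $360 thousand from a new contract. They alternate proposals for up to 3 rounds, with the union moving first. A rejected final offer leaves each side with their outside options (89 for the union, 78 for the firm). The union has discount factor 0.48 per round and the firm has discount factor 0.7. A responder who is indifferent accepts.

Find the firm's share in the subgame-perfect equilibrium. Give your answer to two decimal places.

Round 3 (the union proposes): the firm gets 78 if talks fail, so the union offers 78 and keeps 282.
Round 2 (the firm proposes): the union can get 282 next round, worth 0.48 × 282 = 135.36 now; the firm offers that and keeps 224.64.
Round 1 (the union proposes): the firm can get 224.64 next round, worth 0.7 × 224.64 = 157.248 now; the union offers that and keeps 202.752.

157.25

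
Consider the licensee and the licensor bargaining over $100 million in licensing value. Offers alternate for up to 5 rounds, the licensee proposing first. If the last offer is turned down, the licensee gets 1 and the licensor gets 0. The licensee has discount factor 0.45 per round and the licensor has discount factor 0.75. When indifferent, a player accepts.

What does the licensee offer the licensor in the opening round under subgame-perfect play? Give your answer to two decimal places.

Round 5 (the licensee proposes): the licensor will accept anything ≥ 0, so the licensee offers 0 and keeps 100.
Round 4 (the licensor proposes): the licensee can get 100 next round, worth 0.45 × 100 = 45 now. The licensor offers 45 and keeps 100 − 45 = 55.
Round 3 (the licensee proposes): the licensor can get 55 next round, worth 0.75 × 55 = 41.25 now; the licensee offers that and keeps 58.75.
Round 2 (the licensor proposes): the licensee can get 58.75 next round, worth 0.45 × 58.75 = 26.4375 now, so the licensor offers 26.4375, keeping 73.5625.
Round 1 (the licensee proposes): the licensor can get 73.5625 next round, worth 0.75 × 73.5625 = 55.171875 now, so the licensee offers 55.171875, keeping 44.828125.

55.17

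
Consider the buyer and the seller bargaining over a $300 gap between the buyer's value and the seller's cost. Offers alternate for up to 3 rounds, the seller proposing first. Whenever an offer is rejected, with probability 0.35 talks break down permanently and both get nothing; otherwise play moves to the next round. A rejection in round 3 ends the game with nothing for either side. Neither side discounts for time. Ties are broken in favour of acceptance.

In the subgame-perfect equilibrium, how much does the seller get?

Round 3 (the seller proposes): rejection yields 0 for the buyer; the seller offers 0 and keeps 300.
Round 2 (the buyer proposes): rejecting gives the seller an expected 0.65 × 300 = 195, so the buyer offers 195, keeping 105.
Round 1 (the seller proposes): rejecting gives the buyer an expected 0.65 × 105 = 68.25, so the seller offers 68.25, keeping 231.75.

231.75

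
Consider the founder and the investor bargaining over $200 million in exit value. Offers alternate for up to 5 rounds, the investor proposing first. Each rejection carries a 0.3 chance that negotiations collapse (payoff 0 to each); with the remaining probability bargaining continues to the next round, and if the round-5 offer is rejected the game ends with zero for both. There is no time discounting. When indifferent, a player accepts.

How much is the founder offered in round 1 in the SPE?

Round 5 (the investor proposes): the founder will accept anything ≥ 0, so the investor offers 0 and keeps 200.
Round 4 (the founder proposes): rejecting gives the investor an expected 0.7 × 200 = 140; the founder offers that and keeps 60.
Round 3 (the investor proposes): rejecting gives the founder an expected 0.7 × 60 = 42, so the investor offers 42, keeping 158.
Round 2 (the founder proposes): rejecting gives the investor an expected 0.7 × 158 = 110.6, so the founder offers 110.6, keeping 89.4.
Round 1 (the investor proposes): rejecting gives the founder an expected 0.7 × 89.4 = 62.58, so the investor offers 62.58, keeping 137.42.

62.58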